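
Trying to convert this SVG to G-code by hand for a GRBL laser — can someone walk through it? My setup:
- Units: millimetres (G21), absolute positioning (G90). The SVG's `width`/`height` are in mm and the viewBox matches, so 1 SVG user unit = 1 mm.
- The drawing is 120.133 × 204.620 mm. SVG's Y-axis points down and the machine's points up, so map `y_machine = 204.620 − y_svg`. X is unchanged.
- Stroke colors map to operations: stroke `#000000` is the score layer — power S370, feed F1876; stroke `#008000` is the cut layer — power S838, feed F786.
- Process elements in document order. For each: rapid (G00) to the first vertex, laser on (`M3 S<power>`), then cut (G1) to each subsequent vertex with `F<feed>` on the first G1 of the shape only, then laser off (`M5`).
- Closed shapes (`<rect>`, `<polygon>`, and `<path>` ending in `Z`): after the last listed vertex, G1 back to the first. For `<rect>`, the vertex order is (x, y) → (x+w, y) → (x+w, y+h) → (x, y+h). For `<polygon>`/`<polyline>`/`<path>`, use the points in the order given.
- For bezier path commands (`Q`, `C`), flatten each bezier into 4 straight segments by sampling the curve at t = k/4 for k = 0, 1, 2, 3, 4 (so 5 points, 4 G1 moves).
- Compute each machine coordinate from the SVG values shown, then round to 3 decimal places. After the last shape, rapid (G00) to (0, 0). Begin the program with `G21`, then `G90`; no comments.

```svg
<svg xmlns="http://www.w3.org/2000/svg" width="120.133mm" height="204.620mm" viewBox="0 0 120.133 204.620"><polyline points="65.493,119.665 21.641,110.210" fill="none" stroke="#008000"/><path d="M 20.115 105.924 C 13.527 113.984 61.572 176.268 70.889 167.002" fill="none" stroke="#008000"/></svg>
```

G21
G90
G00 X65.493 Y84.955
M3 S838
G1 X21.641 Y94.410 F786
M5
G00 X20.115 Y98.696
M3 S838
G1 X23.959 Y84.449 F786
G1 X39.538 Y61.660
G1 X58.099 Y42.119
G1 X70.889 Y37.618
M5
G00 X0.000 Y0.000

viewBox `0 0 120.133 204.620` with mm width/height → 1 unit = 1 mm. Flip: y_m = 204.620 − y_svg.

**Shape 1** — `<polyline>` line segment, stroke `#008000` → cut (S838, F786). Machine vertices: (65.493,84.955) → (21.641,94.410). Open path.

**Shape 2** — `<path>` cubic bezier, stroke `#008000` → cut (S838, F786). Control points (SVG): P0=(20.115,105.924), P1=(13.527,113.984), P2=(61.572,176.268), P3=(70.889,167.002); sampled at t=k/4. Machine vertices: (20.115,98.696) → (23.959,84.449) → (39.538,61.660) → (58.099,42.119) → (70.889,37.618). Open path.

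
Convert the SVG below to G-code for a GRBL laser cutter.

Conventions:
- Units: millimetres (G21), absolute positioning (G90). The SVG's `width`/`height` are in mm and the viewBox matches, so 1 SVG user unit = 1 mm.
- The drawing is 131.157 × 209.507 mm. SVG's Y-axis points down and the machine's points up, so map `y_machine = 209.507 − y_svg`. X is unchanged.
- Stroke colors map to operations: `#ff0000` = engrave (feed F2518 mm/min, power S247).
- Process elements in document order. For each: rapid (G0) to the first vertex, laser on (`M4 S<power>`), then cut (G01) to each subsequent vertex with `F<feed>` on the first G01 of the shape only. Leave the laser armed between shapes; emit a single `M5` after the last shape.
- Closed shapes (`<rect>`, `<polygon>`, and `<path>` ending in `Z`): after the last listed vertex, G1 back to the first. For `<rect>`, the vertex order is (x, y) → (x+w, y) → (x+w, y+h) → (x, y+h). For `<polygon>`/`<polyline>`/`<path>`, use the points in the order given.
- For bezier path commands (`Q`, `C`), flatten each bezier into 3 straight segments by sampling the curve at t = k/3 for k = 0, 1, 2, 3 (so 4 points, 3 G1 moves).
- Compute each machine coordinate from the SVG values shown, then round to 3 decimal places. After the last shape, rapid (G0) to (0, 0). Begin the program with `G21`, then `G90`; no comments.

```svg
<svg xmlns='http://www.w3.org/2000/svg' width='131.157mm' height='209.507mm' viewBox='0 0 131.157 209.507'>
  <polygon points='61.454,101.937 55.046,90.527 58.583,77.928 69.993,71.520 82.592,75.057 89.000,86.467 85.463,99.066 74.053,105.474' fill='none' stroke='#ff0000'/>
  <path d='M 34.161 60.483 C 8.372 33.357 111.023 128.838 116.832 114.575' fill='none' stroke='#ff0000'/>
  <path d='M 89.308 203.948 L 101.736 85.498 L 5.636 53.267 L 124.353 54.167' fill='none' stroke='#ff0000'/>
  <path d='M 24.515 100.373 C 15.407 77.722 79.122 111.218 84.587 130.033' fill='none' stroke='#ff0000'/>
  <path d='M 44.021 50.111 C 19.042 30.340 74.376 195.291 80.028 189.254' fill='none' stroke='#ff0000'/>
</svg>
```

G21
G90
G0 X61.454 Y107.570
M4 S247
G01 X55.046 Y118.980 F2518
G01 X58.583 Y131.579
G01 X69.993 Y137.987
G01 X82.592 Y134.450
G01 X89.000 Y123.040
G01 X85.463 Y110.441
G01 X74.053 Y104.033
G01 X61.454 Y107.570
G0 X34.161 Y149.024
M4 S247
G01 X42.842 Y143.887 F2518
G01 X87.086 Y108.645
G01 X116.832 Y94.932
G0 X89.308 Y5.559
M4 S247
G01 X101.736 Y124.009 F2518
G01 X5.636 Y156.240
G01 X124.353 Y155.340
G0 X24.515 Y109.134
M4 S247
G01 X34.827 Y115.693 F2518
G01 X64.560 Y100.559
G01 X84.587 Y79.474
G0 X44.021 Y159.396
M4 S247
G01 X40.998 Y130.767 F2518
G01 X62.630 Y58.038
G01 X80.028 Y20.253
M5
G0 X0.000 Y0.000

Since the viewBox matches the mm dimensions, user units are millimetres directly. The only transform is the Y-flip y_m = 209.507 − y_svg.

Shape 1 is a regular polygon drawn with `<polygon>`. Its stroke #ff0000 means engrave at S247, F2518. After flipping Y the toolpath is (61.454,107.570) → (55.046,118.980) → (58.583,131.579) → (69.993,137.987) → (82.592,134.450) → (89.000,123.040) → (85.463,110.441) → (74.053,104.033) → (61.454,107.570), returning to the start.

Shape 2 is a cubic bezier drawn with `<path>`. Its stroke #ff0000 means engrave at S247, F2518. After flipping Y the toolpath is (34.161,149.024) → (42.842,143.887) → (87.086,108.645) → (116.832,94.932).

Shape 3 is a open polyline drawn with `<path>`. Its stroke #ff0000 means engrave at S247, F2518. After flipping Y the toolpath is (89.308,5.559) → (101.736,124.009) → (5.636,156.240) → (124.353,155.340).

Shape 4 is a cubic bezier drawn with `<path>`. Its stroke #ff0000 means engrave at S247, F2518. After flipping Y the toolpath is (24.515,109.134) → (34.827,115.693) → (64.560,100.559) → (84.587,79.474).

Shape 5 is a cubic bezier drawn with `<path>`. Its stroke #ff0000 means engrave at S247, F2518. After flipping Y the toolpath is (44.021,159.396) → (40.998,130.767) → (62.630,58.038) → (80.028,20.253).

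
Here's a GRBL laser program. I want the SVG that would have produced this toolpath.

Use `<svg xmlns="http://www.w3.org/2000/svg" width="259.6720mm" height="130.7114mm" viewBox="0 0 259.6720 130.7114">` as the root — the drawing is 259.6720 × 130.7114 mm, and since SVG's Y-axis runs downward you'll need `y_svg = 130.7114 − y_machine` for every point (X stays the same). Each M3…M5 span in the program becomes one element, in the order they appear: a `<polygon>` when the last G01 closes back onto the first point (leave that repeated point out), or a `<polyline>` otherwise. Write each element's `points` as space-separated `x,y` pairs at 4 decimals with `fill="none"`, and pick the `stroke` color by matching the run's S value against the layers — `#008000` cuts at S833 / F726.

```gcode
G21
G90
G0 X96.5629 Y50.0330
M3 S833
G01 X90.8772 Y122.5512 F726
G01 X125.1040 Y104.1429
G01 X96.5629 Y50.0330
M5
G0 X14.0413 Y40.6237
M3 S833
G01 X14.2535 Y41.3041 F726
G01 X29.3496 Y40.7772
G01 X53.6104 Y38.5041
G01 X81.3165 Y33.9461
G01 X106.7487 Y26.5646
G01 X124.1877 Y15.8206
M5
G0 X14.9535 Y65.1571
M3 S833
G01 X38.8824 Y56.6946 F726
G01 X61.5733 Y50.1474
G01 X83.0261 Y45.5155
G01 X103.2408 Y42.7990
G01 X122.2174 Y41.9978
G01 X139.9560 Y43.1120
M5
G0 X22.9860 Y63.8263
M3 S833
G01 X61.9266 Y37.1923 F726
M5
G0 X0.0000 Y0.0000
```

<svg xmlns="http://www.w3.org/2000/svg" width="259.6720mm" height="130.7114mm" viewBox="0 0 259.6720 130.7114">
  <polygon points="96.5629,80.6784 90.8772,8.1602 125.1040,26.5685" fill="none" stroke="#008000"/>
  <polyline points="14.0413,90.0877 14.2535,89.4073 29.3496,89.9342 53.6104,92.2073 81.3165,96.7653 106.7487,104.1468 124.1877,114.8908" fill="none" stroke="#008000"/>
  <polyline points="14.9535,65.5543 38.8824,74.0168 61.5733,80.5640 83.0261,85.1959 103.2408,87.9124 122.2174,88.7136 139.9560,87.5994" fill="none" stroke="#008000"/>
  <polyline points="22.9860,66.8851 61.9266,93.5191" fill="none" stroke="#008000"/>
</svg>

Machine Y-up, SVG Y-down with viewBox height 130.7114, so y_svg = 130.7114 − y_machine; X carries over. Every run uses S833, so all elements get stroke `#008000` (cut).

Run 1: The run returns to its start, so emit a `<polygon>` with points (Y-flipped): 96.5629,80.6784 90.8772,8.1602 125.1040,26.5685.

Run 2: The run is open, so emit a `<polyline>` with points (Y-flipped): 14.0413,90.0877 14.2535,89.4073 29.3496,89.9342 53.6104,92.2073 81.3165,96.7653 106.7487,104.1468 124.1877,114.8908.

Run 3: The run is open, so emit a `<polyline>` with points (Y-flipped): 14.9535,65.5543 38.8824,74.0168 61.5733,80.5640 83.0261,85.1959 103.2408,87.9124 122.2174,88.7136 139.9560,87.5994.

Run 4: The run is open, so emit a `<polyline>` with points (Y-flipped): 22.9860,66.8851 61.9266,93.5191.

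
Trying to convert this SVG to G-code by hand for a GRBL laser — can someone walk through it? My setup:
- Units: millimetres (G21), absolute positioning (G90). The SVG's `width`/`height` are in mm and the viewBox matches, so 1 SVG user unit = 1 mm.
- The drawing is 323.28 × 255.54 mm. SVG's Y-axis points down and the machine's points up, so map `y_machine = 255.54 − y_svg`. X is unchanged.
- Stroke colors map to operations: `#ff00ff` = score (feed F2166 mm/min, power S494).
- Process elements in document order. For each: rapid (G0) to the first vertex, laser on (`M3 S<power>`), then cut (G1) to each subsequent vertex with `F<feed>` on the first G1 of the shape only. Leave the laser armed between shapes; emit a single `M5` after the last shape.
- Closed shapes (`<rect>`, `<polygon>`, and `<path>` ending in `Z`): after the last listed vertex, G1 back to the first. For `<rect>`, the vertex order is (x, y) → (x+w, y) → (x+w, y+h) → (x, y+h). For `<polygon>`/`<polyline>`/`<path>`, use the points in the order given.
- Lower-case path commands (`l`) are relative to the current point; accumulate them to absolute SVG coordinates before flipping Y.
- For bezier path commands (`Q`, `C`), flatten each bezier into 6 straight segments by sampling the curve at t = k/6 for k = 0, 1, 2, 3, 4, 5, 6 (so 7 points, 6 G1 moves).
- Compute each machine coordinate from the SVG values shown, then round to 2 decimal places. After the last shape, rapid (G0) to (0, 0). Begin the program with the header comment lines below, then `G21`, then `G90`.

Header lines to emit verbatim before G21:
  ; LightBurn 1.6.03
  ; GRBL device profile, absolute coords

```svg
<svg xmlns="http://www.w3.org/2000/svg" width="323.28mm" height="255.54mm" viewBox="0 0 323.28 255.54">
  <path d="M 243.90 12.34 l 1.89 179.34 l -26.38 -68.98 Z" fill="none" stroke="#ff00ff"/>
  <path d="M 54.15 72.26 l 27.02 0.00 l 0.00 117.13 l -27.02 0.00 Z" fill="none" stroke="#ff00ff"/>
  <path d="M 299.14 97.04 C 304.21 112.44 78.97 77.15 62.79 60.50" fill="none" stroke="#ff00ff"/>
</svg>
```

; LightBurn 1.6.03
; GRBL device profile, absolute coords
G21
G90
G0 X243.90 Y243.20
M3 S494
G1 X245.79 Y63.86 F2166
G1 X219.41 Y132.84
G1 X243.90 Y243.20
G0 X54.15 Y183.28
M3 S494
G1 X81.17 Y183.28 F2166
G1 X81.17 Y66.15
G1 X54.15 Y66.15
G1 X54.15 Y183.28
G0 X299.14 Y158.50
M3 S494
G1 X284.52 Y154.70 F2166
G1 X243.71 Y157.43
G1 X188.93 Y164.75
G1 X132.38 Y174.74
G1 X86.27 Y185.48
G1 X62.79 Y195.04
M5
G0 X0.00 Y0.00

Since the viewBox matches the mm dimensions, user units are millimetres directly. The only transform is the Y-flip y_m = 255.54 − y_svg.

Shape 1 is a closed polygon drawn with `<path>`. Its stroke #ff00ff means score at S494, F2166. After flipping Y the toolpath is (243.90,243.20) → (245.79,63.86) → (219.41,132.84) → (243.90,243.20), returning to the start.

Shape 2 is a rectangle drawn with `<path>`. Its stroke #ff00ff means score at S494, F2166. After flipping Y the toolpath is (54.15,183.28) → (81.17,183.28) → (81.17,66.15) → (54.15,66.15) → (54.15,183.28), returning to the start.

Shape 3 is a cubic bezier drawn with `<path>`. Its stroke #ff00ff means score at S494, F2166. After flipping Y the toolpath is (299.14,158.50) → (284.52,154.70) → (243.71,157.43) → (188.93,164.75) → (132.38,174.74) → (86.27,185.48) → (62.79,195.04).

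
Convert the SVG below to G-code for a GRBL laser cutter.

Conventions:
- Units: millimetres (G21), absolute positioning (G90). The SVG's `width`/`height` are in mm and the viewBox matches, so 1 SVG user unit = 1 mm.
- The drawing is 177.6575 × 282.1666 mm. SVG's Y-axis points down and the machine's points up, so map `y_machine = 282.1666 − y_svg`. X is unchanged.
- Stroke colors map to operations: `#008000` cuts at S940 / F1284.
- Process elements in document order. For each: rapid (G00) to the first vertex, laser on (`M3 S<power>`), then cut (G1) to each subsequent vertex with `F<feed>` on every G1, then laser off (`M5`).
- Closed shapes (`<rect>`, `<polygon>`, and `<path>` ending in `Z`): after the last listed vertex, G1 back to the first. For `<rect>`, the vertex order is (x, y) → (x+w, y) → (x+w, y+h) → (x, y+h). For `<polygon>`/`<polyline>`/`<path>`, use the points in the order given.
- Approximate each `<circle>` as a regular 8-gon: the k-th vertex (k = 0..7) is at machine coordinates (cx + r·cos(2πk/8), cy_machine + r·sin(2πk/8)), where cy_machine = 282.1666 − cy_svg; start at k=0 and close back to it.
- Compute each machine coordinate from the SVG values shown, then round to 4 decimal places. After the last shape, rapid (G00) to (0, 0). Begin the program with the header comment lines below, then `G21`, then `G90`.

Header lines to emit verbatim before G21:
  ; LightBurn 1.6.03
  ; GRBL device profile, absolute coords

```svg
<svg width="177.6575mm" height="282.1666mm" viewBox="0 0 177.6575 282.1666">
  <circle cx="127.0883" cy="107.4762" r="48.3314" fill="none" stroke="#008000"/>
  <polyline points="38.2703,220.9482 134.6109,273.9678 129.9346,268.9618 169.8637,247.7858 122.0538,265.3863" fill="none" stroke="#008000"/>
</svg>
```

Since the viewBox matches the mm dimensions, user units are millimetres directly. The only transform is the Y-flip y_m = 282.1666 − y_svg.

Shape 1 is a circle drawn with `<circle>`. Its stroke #008000 means cut at S940, F1284. After flipping Y the toolpath is (175.4197,174.6904) → (161.2638,208.8659) → (127.0883,223.0218) → (92.9128,208.8659) → (78.7569,174.6904) → (92.9128,140.5149) → (127.0883,126.3590) → (161.2638,140.5149) → (175.4197,174.6904), returning to the start.

Shape 2 is a open polyline drawn with `<polyline>`. Its stroke #008000 means cut at S940, F1284. After flipping Y the toolpath is (38.2703,61.2184) → (134.6109,8.1988) → (129.9346,13.2048) → (169.8637,34.3808) → (122.0538,16.7803).

; LightBurn 1.6.03
; GRBL device profile, absolute coords
G21
G90
G00 X175.4197 Y174.6904
M3 S940
G1 X161.2638 Y208.8659 F1284
G1 X127.0883 Y223.0218 F1284
G1 X92.9128 Y208.8659 F1284
G1 X78.7569 Y174.6904 F1284
G1 X92.9128 Y140.5149 F1284
G1 X127.0883 Y126.3590 F1284
G1 X161.2638 Y140.5149 F1284
G1 X175.4197 Y174.6904 F1284
M5
G00 X38.2703 Y61.2184
M3 S940
G1 X134.6109 Y8.1988 F1284
G1 X129.9346 Y13.2048 F1284
G1 X169.8637 Y34.3808 F1284
G1 X122.0538 Y16.7803 F1284
M5
G00 X0.0000 Y0.0000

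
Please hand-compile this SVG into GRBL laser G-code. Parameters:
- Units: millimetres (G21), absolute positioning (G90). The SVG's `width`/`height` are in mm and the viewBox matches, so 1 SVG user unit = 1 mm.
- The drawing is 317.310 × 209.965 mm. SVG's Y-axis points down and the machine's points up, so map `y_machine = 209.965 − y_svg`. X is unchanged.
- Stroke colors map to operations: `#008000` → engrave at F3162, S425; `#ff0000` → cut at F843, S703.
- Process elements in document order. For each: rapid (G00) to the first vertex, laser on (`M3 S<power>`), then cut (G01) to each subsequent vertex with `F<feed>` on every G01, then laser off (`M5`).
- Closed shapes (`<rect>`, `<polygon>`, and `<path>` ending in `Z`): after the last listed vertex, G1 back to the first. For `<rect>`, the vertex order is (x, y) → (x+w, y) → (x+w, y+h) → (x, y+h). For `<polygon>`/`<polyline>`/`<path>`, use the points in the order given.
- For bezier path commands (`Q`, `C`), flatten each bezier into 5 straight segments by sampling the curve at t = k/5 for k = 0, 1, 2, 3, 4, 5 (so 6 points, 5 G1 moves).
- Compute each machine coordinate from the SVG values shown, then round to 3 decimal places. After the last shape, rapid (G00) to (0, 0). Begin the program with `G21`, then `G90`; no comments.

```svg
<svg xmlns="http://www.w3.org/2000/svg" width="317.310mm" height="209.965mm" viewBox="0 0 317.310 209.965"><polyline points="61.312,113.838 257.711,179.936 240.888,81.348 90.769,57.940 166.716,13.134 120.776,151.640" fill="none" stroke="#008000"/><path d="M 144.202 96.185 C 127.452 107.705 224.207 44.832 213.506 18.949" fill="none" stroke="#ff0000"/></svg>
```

G21
G90
G00 X61.312 Y96.127
M3 S425
G01 X257.711 Y30.029 F3162
G01 X240.888 Y128.617 F3162
G01 X90.769 Y152.025 F3162
G01 X166.716 Y196.831 F3162
G01 X120.776 Y58.325 F3162
M5
G00 X144.202 Y113.780
M3 S703
G01 X146.005 Y114.904 F843
G01 X164.443 Y128.536 F843
G01 X188.910 Y149.330 F843
G01 X208.800 Y171.938 F843
G01 X213.506 Y191.016 F843
M5
G00 X0.000 Y0.000

viewBox `0 0 317.310 209.965` with mm width/height → 1 unit = 1 mm. Flip: y_m = 209.965 − y_svg.

**Shape 1** — `<polyline>` open polyline, stroke `#008000` → engrave (S425, F3162). Machine vertices: (61.312,96.127) → (257.711,30.029) → (240.888,128.617) → (90.769,152.025) → (166.716,196.831) → (120.776,58.325). Open path.

**Shape 2** — `<path>` cubic bezier, stroke `#ff0000` → cut (S703, F843). Control points (SVG): P0=(144.202,96.185), P1=(127.452,107.705), P2=(224.207,44.832), P3=(213.506,18.949); sampled at t=k/5. Machine vertices: (144.202,113.780) → (146.005,114.904) → (164.443,128.536) → (188.910,149.330) → (208.800,171.938) → (213.506,191.016). Open path.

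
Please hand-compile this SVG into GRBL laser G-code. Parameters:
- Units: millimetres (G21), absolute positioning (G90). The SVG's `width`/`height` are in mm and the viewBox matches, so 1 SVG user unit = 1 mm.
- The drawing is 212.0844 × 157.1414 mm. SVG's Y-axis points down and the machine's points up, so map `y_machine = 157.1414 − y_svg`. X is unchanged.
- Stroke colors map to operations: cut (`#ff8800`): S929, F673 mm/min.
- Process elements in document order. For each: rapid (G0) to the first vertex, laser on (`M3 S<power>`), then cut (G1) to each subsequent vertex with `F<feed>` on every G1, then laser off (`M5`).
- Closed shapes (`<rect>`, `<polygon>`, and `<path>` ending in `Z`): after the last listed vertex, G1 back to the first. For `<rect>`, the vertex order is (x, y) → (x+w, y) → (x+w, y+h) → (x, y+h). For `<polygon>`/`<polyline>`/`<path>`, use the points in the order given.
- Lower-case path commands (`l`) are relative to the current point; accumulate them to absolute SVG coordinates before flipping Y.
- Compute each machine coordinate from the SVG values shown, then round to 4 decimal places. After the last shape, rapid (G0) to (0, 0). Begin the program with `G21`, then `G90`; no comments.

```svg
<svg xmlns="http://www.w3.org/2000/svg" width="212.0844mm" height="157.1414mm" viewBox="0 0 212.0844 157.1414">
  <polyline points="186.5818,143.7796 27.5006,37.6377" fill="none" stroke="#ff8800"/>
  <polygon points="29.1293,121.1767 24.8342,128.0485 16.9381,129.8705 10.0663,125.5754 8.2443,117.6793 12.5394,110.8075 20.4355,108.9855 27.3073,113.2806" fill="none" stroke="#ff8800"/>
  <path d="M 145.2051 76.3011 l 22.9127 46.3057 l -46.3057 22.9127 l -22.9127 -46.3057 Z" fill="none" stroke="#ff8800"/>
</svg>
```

Since the viewBox matches the mm dimensions, user units are millimetres directly. The only transform is the Y-flip y_m = 157.1414 − y_svg.

Shape 1 is a line segment drawn with `<polyline>`. Its stroke #ff8800 means cut at S929, F673. After flipping Y the toolpath is (186.5818,13.3618) → (27.5006,119.5037).

Shape 2 is a regular polygon drawn with `<polygon>`. Its stroke #ff8800 means cut at S929, F673. After flipping Y the toolpath is (29.1293,35.9647) → (24.8342,29.0929) → (16.9381,27.2709) → (10.0663,31.5660) → (8.2443,39.4621) → (12.5394,46.3339) → (20.4355,48.1559) → (27.3073,43.8608) → (29.1293,35.9647), returning to the start.

Shape 3 is a regular polygon drawn with `<path>`. Its stroke #ff8800 means cut at S929, F673. After flipping Y the toolpath is (145.2051,80.8403) → (168.1178,34.5346) → (121.8121,11.6219) → (98.8994,57.9276) → (145.2051,80.8403), returning to the start.

G21
G90
G0 X186.5818 Y13.3618
M3 S929
G1 X27.5006 Y119.5037 F673
M5
G0 X29.1293 Y35.9647
M3 S929
G1 X24.8342 Y29.0929 F673
G1 X16.9381 Y27.2709 F673
G1 X10.0663 Y31.5660 F673
G1 X8.2443 Y39.4621 F673
G1 X12.5394 Y46.3339 F673
G1 X20.4355 Y48.1559 F673
G1 X27.3073 Y43.8608 F673
G1 X29.1293 Y35.9647 F673
M5
G0 X145.2051 Y80.8403
M3 S929
G1 X168.1178 Y34.5346 F673
G1 X121.8121 Y11.6219 F673
G1 X98.8994 Y57.9276 F673
G1 X145.2051 Y80.8403 F673
M5
G0 X0.0000 Y0.0000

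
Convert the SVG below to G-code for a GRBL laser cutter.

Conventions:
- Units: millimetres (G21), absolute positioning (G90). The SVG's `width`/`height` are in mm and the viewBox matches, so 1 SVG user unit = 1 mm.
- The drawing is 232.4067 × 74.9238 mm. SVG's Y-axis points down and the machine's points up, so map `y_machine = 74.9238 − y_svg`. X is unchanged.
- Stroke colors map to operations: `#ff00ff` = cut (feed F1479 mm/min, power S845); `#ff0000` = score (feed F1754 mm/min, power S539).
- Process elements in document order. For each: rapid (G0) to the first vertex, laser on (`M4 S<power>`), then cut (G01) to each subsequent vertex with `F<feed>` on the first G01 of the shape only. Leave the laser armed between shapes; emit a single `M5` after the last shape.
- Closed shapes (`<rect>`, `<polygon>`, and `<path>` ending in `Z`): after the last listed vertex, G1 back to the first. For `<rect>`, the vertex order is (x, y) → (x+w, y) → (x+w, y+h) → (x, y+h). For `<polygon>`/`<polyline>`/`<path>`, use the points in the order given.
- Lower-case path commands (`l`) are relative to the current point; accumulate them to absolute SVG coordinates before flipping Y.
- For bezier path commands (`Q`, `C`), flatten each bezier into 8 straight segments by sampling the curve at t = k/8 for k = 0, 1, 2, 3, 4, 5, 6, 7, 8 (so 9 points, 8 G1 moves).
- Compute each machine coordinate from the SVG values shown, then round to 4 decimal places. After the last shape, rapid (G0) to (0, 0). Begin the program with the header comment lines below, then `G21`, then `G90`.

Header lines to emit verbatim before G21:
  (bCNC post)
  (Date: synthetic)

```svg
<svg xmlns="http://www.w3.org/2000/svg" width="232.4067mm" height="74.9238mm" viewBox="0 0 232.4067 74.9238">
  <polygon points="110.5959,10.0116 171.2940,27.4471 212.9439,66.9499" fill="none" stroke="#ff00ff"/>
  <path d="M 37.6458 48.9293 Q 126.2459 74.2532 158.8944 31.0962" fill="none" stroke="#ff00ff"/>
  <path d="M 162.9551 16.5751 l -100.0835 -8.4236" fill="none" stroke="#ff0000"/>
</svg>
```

Since the viewBox matches the mm dimensions, user units are millimetres directly. The only transform is the Y-flip y_m = 74.9238 − y_svg.

Shape 1 is a closed polygon drawn with `<polygon>`. Its stroke #ff00ff means cut at S845, F1479. After flipping Y the toolpath is (110.5959,64.9122) → (171.2940,47.4767) → (212.9439,7.9739) → (110.5959,64.9122), returning to the start.

Shape 2 is a quadratic bezier drawn with `<path>`. Its stroke #ff00ff means cut at S845, F1479. After flipping Y the toolpath is (37.6458,25.9945) → (58.9216,20.7335) → (78.4489,17.6126) → (96.2277,16.6317) → (112.2580,17.7908) → (126.5398,21.0900) → (139.0732,26.5292) → (149.8580,34.1084) → (158.8944,43.8276).

Shape 3 is a line segment drawn with `<path>`. Its stroke #ff0000 means score at S539, F1754. After flipping Y the toolpath is (162.9551,58.3487) → (62.8716,66.7723).

(bCNC post)
(Date: synthetic)
G21
G90
G0 X110.5959 Y64.9122
M4 S845
G01 X171.2940 Y47.4767 F1479
G01 X212.9439 Y7.9739
G01 X110.5959 Y64.9122
G0 X37.6458 Y25.9945
M4 S845
G01 X58.9216 Y20.7335 F1479
G01 X78.4489 Y17.6126
G01 X96.2277 Y16.6317
G01 X112.2580 Y17.7908
G01 X126.5398 Y21.0900
G01 X139.0732 Y26.5292
G01 X149.8580 Y34.1084
G01 X158.8944 Y43.8276
G0 X162.9551 Y58.3487
M4 S539
G01 X62.8716 Y66.7723 F1754
M5
G0 X0.0000 Y0.0000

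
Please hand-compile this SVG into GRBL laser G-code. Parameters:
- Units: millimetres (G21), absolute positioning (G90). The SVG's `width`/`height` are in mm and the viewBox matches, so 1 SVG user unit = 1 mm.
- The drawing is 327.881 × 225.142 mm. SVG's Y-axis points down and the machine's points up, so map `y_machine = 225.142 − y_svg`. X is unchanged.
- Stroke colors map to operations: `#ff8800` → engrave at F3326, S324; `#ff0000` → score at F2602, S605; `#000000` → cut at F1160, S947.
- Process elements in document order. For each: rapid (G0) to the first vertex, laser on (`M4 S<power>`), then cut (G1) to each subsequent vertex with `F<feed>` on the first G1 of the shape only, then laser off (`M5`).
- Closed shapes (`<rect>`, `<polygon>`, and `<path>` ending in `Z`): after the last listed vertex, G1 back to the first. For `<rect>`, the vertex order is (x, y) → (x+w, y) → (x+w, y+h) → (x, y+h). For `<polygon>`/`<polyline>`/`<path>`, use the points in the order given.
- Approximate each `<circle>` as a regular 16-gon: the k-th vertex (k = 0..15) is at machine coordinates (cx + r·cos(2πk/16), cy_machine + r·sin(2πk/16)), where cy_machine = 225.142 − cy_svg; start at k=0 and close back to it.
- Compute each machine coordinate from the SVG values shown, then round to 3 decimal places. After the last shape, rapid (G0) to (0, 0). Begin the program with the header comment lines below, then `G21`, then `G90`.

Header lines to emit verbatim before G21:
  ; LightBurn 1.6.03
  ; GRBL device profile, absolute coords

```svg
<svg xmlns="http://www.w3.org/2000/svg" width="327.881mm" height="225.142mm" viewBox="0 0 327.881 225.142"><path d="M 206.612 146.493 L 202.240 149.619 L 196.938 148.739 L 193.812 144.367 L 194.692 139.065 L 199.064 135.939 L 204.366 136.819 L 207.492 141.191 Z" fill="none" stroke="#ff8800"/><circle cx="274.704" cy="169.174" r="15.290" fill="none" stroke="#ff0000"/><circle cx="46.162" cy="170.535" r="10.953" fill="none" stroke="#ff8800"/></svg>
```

Since the viewBox matches the mm dimensions, user units are millimetres directly. The only transform is the Y-flip y_m = 225.142 − y_svg.

Shape 1 is a regular polygon drawn with `<path>`. Its stroke #ff8800 means engrave at S324, F3326. After flipping Y the toolpath is (206.612,78.649) → (202.240,75.523) → (196.938,76.403) → (193.812,80.775) → (194.692,86.077) → (199.064,89.203) → (204.366,88.323) → (207.492,83.951) → (206.612,78.649), returning to the start.

Shape 2 is a circle drawn with `<circle>`. Its stroke #ff0000 means score at S605, F2602. After flipping Y the toolpath is (289.994,55.968) → (288.830,61.819) → (285.516,66.780) → (280.555,70.094) → (274.704,71.258) → (268.853,70.094) → (263.892,66.780) → (260.578,61.819) → (259.414,55.968) → (260.578,50.117) → (263.892,45.156) → (268.853,41.842) → (274.704,40.678) → (280.555,41.842) → (285.516,45.156) → (288.830,50.117) → (289.994,55.968), returning to the start.

Shape 3 is a circle drawn with `<circle>`. Its stroke #ff8800 means engrave at S324, F3326. After flipping Y the toolpath is (57.115,54.607) → (56.281,58.799) → (53.907,62.352) → (50.354,64.726) → (46.162,65.560) → (41.970,64.726) → (38.417,62.352) → (36.043,58.799) → (35.209,54.607) → (36.043,50.415) → (38.417,46.862) → (41.970,44.488) → (46.162,43.654) → (50.354,44.488) → (53.907,46.862) → (56.281,50.415) → (57.115,54.607), returning to the start.

; LightBurn 1.6.03
; GRBL device profile, absolute coords
G21
G90
G0 X206.612 Y78.649
M4 S324
G1 X202.240 Y75.523 F3326
G1 X196.938 Y76.403
G1 X193.812 Y80.775
G1 X194.692 Y86.077
G1 X199.064 Y89.203
G1 X204.366 Y88.323
G1 X207.492 Y83.951
G1 X206.612 Y78.649
M5
G0 X289.994 Y55.968
M4 S605
G1 X288.830 Y61.819 F2602
G1 X285.516 Y66.780
G1 X280.555 Y70.094
G1 X274.704 Y71.258
G1 X268.853 Y70.094
G1 X263.892 Y66.780
G1 X260.578 Y61.819
G1 X259.414 Y55.968
G1 X260.578 Y50.117
G1 X263.892 Y45.156
G1 X268.853 Y41.842
G1 X274.704 Y40.678
G1 X280.555 Y41.842
G1 X285.516 Y45.156
G1 X288.830 Y50.117
G1 X289.994 Y55.968
M5
G0 X57.115 Y54.607
M4 S324
G1 X56.281 Y58.799 F3326
G1 X53.907 Y62.352
G1 X50.354 Y64.726
G1 X46.162 Y65.560
G1 X41.970 Y64.726
G1 X38.417 Y62.352
G1 X36.043 Y58.799
G1 X35.209 Y54.607
G1 X36.043 Y50.415
G1 X38.417 Y46.862
G1 X41.970 Y44.488
G1 X46.162 Y43.654
G1 X50.354 Y44.488
G1 X53.907 Y46.862
G1 X56.281 Y50.415
G1 X57.115 Y54.607
M5
G0 X0.000 Y0.000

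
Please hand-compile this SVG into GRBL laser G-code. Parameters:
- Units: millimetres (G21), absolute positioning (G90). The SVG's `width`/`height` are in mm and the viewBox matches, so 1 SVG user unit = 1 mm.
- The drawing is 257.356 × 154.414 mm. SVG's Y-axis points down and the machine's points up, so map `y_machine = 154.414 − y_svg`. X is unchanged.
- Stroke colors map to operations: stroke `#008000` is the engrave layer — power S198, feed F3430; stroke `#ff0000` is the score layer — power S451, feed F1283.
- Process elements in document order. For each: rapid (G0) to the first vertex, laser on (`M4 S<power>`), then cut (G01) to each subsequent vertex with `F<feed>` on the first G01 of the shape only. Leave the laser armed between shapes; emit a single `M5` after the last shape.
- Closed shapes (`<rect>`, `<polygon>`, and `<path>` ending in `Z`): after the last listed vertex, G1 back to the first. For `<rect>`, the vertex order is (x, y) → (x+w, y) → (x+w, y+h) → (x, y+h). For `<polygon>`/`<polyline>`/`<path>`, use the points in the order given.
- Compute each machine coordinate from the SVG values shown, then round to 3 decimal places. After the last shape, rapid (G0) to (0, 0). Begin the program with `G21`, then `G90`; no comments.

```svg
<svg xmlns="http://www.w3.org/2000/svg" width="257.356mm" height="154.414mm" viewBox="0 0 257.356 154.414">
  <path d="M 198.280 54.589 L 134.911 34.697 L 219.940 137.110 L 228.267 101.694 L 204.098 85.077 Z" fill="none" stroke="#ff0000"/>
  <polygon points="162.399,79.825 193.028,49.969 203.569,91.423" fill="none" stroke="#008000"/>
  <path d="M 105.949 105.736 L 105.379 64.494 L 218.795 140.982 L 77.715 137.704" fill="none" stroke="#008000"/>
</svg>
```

G21
G90
G0 X198.280 Y99.825
M4 S451
G01 X134.911 Y119.717 F1283
G01 X219.940 Y17.304
G01 X228.267 Y52.720
G01 X204.098 Y69.337
G01 X198.280 Y99.825
G0 X162.399 Y74.589
M4 S198
G01 X193.028 Y104.445 F3430
G01 X203.569 Y62.991
G01 X162.399 Y74.589
G0 X105.949 Y48.678
M4 S198
G01 X105.379 Y89.920 F3430
G01 X218.795 Y13.432
G01 X77.715 Y16.710
M5
G0 X0.000 Y0.000

Since the viewBox matches the mm dimensions, user units are millimetres directly. The only transform is the Y-flip y_m = 154.414 − y_svg.

Shape 1 is a closed polygon drawn with `<path>`. Its stroke #ff0000 means score at S451, F1283. After flipping Y the toolpath is (198.280,99.825) → (134.911,119.717) → (219.940,17.304) → (228.267,52.720) → (204.098,69.337) → (198.280,99.825), returning to the start.

Shape 2 is a regular polygon drawn with `<polygon>`. Its stroke #008000 means engrave at S198, F3430. After flipping Y the toolpath is (162.399,74.589) → (193.028,104.445) → (203.569,62.991) → (162.399,74.589), returning to the start.

Shape 3 is a open polyline drawn with `<path>`. Its stroke #008000 means engrave at S198, F3430. After flipping Y the toolpath is (105.949,48.678) → (105.379,89.920) → (218.795,13.432) → (77.715,16.710).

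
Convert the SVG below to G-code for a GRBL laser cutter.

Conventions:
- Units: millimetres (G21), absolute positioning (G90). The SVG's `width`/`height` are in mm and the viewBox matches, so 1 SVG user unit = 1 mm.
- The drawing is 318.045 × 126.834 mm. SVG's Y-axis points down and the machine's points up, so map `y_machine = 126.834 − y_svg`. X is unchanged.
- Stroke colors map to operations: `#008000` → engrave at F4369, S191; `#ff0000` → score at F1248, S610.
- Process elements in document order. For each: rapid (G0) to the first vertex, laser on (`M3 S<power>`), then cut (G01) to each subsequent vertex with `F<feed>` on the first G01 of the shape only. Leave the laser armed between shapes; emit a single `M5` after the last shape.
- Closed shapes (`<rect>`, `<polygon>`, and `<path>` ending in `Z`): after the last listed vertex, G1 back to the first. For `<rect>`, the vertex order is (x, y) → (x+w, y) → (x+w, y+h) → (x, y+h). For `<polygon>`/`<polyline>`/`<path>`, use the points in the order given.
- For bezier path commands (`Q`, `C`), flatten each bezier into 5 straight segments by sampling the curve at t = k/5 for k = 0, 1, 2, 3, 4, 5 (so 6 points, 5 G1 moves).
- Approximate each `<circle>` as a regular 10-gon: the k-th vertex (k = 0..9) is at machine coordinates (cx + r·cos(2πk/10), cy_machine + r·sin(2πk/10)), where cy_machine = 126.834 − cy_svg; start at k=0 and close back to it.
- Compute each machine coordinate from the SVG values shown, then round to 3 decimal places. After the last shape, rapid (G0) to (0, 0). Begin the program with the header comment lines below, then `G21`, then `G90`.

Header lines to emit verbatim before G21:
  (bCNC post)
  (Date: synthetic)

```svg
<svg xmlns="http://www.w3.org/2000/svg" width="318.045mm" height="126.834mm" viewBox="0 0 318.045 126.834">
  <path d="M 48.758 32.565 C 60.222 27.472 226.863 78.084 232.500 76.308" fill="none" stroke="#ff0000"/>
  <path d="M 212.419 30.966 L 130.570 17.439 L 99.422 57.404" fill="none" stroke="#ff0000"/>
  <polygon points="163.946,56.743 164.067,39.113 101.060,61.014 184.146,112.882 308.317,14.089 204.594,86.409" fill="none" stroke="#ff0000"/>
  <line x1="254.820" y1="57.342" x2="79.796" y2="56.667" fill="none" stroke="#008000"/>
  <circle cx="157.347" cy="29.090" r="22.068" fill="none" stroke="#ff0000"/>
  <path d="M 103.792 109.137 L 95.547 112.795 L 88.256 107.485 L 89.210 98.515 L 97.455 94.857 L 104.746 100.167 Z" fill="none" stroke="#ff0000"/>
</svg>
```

viewBox `0 0 318.045 126.834` with mm width/height → 1 unit = 1 mm. Flip: y_m = 126.834 − y_svg.

**Shape 1** — `<path>` cubic bezier, stroke `#ff0000` → score (S610, F1248). Control points (SVG): P0=(48.758,32.565), P1=(60.222,27.472), P2=(226.863,78.084), P3=(232.500,76.308); sampled at t=k/5. Machine vertices: (48.758,94.269) → (71.728,91.505) → (116.764,80.560) → (168.689,66.623) → (212.327,54.882) → (232.500,50.526). Open path.

**Shape 2** — `<path>` open polyline, stroke `#ff0000` → score (S610, F1248). Machine vertices: (212.419,95.868) → (130.570,109.395) → (99.422,69.430). Open path.

**Shape 3** — `<polygon>` closed polygon, stroke `#ff0000` → score (S610, F1248). Machine vertices: (163.946,70.091) → (164.067,87.721) → (101.060,65.820) → (184.146,13.952) → (308.317,112.745) → (204.594,40.425) → (163.946,70.091). Closed: final G1 returns to the first vertex.

**Shape 4** — `<line>` line segment, stroke `#008000` → engrave (S191, F4369). Machine vertices: (254.820,69.492) → (79.796,70.167). Open path.

**Shape 5** — `<circle>` circle, stroke `#ff0000` → score (S610, F1248). Machine vertices: (179.415,97.744) → (175.200,110.715) → (164.166,118.732) → (150.528,118.732) → (139.494,110.715) → (135.279,97.744) → (139.494,84.773) → (150.528,76.756) → (164.166,76.756) → (175.200,84.773) → (179.415,97.744). Closed: final G1 returns to the first vertex.

**Shape 6** — `<path>` regular polygon, stroke `#ff0000` → score (S610, F1248). Machine vertices: (103.792,17.697) → (95.547,14.039) → (88.256,19.349) → (89.210,28.319) → (97.455,31.977) → (104.746,26.667) → (103.792,17.697). Closed: final G1 returns to the first vertex.

(bCNC post)
(Date: synthetic)
G21
G90
G0 X48.758 Y94.269
M3 S610
G01 X71.728 Y91.505 F1248
G01 X116.764 Y80.560
G01 X168.689 Y66.623
G01 X212.327 Y54.882
G01 X232.500 Y50.526
G0 X212.419 Y95.868
M3 S610
G01 X130.570 Y109.395 F1248
G01 X99.422 Y69.430
G0 X163.946 Y70.091
M3 S610
G01 X164.067 Y87.721 F1248
G01 X101.060 Y65.820
G01 X184.146 Y13.952
G01 X308.317 Y112.745
G01 X204.594 Y40.425
G01 X163.946 Y70.091
G0 X254.820 Y69.492
M3 S191
G01 X79.796 Y70.167 F4369
G0 X179.415 Y97.744
M3 S610
G01 X175.200 Y110.715 F1248
G01 X164.166 Y118.732
G01 X150.528 Y118.732
G01 X139.494 Y110.715
G01 X135.279 Y97.744
G01 X139.494 Y84.773
G01 X150.528 Y76.756
G01 X164.166 Y76.756
G01 X175.200 Y84.773
G01 X179.415 Y97.744
G0 X103.792 Y17.697
M3 S610
G01 X95.547 Y14.039 F1248
G01 X88.256 Y19.349
G01 X89.210 Y28.319
G01 X97.455 Y31.977
G01 X104.746 Y26.667
G01 X103.792 Y17.697
M5
G0 X0.000 Y0.000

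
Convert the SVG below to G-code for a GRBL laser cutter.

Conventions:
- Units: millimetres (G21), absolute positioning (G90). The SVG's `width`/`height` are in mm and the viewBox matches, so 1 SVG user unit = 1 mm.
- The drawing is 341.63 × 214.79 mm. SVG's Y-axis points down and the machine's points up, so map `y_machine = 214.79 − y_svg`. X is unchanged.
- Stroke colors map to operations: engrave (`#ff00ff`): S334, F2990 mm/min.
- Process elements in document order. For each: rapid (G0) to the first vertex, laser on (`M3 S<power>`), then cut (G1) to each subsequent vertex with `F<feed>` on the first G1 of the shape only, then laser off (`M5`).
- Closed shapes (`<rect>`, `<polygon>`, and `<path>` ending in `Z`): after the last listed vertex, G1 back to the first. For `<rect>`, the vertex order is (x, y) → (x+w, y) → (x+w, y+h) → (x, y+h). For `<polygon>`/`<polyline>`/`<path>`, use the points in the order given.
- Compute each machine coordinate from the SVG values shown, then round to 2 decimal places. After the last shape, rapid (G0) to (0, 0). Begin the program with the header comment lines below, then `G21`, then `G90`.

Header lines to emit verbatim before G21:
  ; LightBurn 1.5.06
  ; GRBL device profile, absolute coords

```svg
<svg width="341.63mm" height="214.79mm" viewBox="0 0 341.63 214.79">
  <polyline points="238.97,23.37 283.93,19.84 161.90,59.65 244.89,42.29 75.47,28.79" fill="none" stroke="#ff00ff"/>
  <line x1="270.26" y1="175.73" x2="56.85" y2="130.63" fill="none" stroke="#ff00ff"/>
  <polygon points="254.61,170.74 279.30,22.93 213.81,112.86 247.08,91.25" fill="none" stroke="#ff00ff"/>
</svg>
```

; LightBurn 1.5.06
; GRBL device profile, absolute coords
G21
G90
G0 X238.97 Y191.42
M3 S334
G1 X283.93 Y194.95 F2990
G1 X161.90 Y155.14
G1 X244.89 Y172.50
G1 X75.47 Y186.00
M5
G0 X270.26 Y39.06
M3 S334
G1 X56.85 Y84.16 F2990
M5
G0 X254.61 Y44.05
M3 S334
G1 X279.30 Y191.86 F2990
G1 X213.81 Y101.93
G1 X247.08 Y123.54
G1 X254.61 Y44.05
M5
G0 X0.00 Y0.00

viewBox `0 0 341.63 214.79` with mm width/height → 1 unit = 1 mm. Flip: y_m = 214.79 − y_svg.

**Shape 1** — `<polyline>` open polyline, stroke `#ff00ff` → engrave (S334, F2990). Machine vertices: (238.97,191.42) → (283.93,194.95) → (161.90,155.14) → (244.89,172.50) → (75.47,186.00). Open path.

**Shape 2** — `<line>` line segment, stroke `#ff00ff` → engrave (S334, F2990). Machine vertices: (270.26,39.06) → (56.85,84.16). Open path.

**Shape 3** — `<polygon>` closed polygon, stroke `#ff00ff` → engrave (S334, F2990). Machine vertices: (254.61,44.05) → (279.30,191.86) → (213.81,101.93) → (247.08,123.54) → (254.61,44.05). Closed: final G1 returns to the first vertex.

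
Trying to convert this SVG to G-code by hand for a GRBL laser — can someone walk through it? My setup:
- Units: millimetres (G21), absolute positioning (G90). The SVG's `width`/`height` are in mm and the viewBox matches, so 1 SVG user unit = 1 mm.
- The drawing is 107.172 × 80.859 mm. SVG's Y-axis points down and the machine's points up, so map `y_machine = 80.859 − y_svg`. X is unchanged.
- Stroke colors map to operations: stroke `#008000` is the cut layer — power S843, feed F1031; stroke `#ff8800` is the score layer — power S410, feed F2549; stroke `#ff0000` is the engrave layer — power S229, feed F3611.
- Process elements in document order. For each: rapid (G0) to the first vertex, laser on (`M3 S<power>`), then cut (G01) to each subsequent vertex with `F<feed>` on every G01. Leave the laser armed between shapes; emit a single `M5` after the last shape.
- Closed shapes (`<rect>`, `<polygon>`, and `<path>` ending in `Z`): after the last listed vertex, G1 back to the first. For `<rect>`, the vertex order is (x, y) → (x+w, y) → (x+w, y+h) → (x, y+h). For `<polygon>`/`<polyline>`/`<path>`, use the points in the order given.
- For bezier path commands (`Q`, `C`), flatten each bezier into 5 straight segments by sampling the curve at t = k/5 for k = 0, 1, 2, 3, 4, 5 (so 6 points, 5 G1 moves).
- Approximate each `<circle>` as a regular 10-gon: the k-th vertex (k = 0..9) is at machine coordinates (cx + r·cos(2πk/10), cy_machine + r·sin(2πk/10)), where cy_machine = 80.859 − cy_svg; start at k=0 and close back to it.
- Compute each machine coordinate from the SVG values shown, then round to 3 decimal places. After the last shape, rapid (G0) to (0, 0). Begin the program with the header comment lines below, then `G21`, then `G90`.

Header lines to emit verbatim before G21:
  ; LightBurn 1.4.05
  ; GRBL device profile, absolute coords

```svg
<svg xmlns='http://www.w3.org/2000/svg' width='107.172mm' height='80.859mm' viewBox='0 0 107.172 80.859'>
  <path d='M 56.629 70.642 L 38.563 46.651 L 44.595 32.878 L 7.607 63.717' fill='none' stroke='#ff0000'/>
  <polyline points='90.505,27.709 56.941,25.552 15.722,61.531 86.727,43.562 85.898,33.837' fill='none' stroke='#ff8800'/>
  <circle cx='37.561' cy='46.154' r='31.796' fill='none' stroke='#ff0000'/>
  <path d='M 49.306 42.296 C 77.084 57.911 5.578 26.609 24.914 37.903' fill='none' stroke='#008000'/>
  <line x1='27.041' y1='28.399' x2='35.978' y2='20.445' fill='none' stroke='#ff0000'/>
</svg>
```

viewBox `0 0 107.172 80.859` with mm width/height → 1 unit = 1 mm. Flip: y_m = 80.859 − y_svg.

**Shape 1** — `<path>` open polyline, stroke `#ff0000` → engrave (S229, F3611). Machine vertices: (56.629,10.217) → (38.563,34.208) → (44.595,47.981) → (7.607,17.142). Open path.

**Shape 2** — `<polyline>` open polyline, stroke `#ff8800` → score (S410, F2549). Machine vertices: (90.505,53.150) → (56.941,55.307) → (15.722,19.328) → (86.727,37.297) → (85.898,47.022). Open path.

**Shape 3** — `<circle>` circle, stroke `#ff0000` → engrave (S229, F3611). Machine vertices: (69.357,34.705) → (63.285,53.394) → (47.387,64.945) → (27.735,64.945) → (11.837,53.394) → (5.765,34.705) → (11.837,16.016) → (27.735,4.465) → (47.387,4.465) → (63.285,16.016) → (69.357,34.705). Closed: final G1 returns to the first vertex.

**Shape 4** — `<path>` cubic bezier, stroke `#008000` → cut (S843, F1031). Control points (SVG): P0=(49.306,42.296), P1=(77.084,57.911), P2=(5.578,26.609), P3=(24.914,37.903); sampled at t=k/5. Machine vertices: (49.306,38.563) → (55.580,34.108) → (47.151,36.616) → (33.147,41.792) → (22.692,45.337) → (24.914,42.956). Open path.

**Shape 5** — `<line>` line segment, stroke `#ff0000` → engrave (S229, F3611). Machine vertices: (27.041,52.460) → (35.978,60.414). Open path.

; LightBurn 1.4.05
; GRBL device profile, absolute coords
G21
G90
G0 X56.629 Y10.217
M3 S229
G01 X38.563 Y34.208 F3611
G01 X44.595 Y47.981 F3611
G01 X7.607 Y17.142 F3611
G0 X90.505 Y53.150
M3 S410
G01 X56.941 Y55.307 F2549
G01 X15.722 Y19.328 F2549
G01 X86.727 Y37.297 F2549
G01 X85.898 Y47.022 F2549
G0 X69.357 Y34.705
M3 S229
G01 X63.285 Y53.394 F3611
G01 X47.387 Y64.945 F3611
G01 X27.735 Y64.945 F3611
G01 X11.837 Y53.394 F3611
G01 X5.765 Y34.705 F3611
G01 X11.837 Y16.016 F3611
G01 X27.735 Y4.465 F3611
G01 X47.387 Y4.465 F3611
G01 X63.285 Y16.016 F3611
G01 X69.357 Y34.705 F3611
G0 X49.306 Y38.563
M3 S843
G01 X55.580 Y34.108 F1031
G01 X47.151 Y36.616 F1031
G01 X33.147 Y41.792 F1031
G01 X22.692 Y45.337 F1031
G01 X24.914 Y42.956 F1031
G0 X27.041 Y52.460
M3 S229
G01 X35.978 Y60.414 F3611
M5
G0 X0.000 Y0.000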